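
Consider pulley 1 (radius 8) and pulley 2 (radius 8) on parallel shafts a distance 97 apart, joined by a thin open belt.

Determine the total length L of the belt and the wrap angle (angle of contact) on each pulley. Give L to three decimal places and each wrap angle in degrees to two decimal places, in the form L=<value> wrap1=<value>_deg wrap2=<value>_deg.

open belt: β = asin((r2−r1)/C) = asin(0/97) = 0.0000°
wrap1 = π − 2β = 180.0000°
wrap2 = π + 2β = 180.0000°
tangent length = C·cosβ = 97.0000
L = r1·wrap1 + r2·wrap2 + 2·C·cosβ = 8·3.1416 + 8·3.1416 + 2·97.0000 = 244.2655

L=244.265 wrap1=180.00_deg wrap2=180.00_deg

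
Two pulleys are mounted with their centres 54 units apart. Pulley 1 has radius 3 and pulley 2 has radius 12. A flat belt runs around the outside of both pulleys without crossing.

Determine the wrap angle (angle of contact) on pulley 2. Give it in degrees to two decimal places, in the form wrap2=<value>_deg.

open belt: β = asin((r2−r1)/C) = asin(9/54) = 9.5941°
wrap1 = π − 2β = 160.8119°
wrap2 = π + 2β = 199.1881°

wrap2=199.19_deg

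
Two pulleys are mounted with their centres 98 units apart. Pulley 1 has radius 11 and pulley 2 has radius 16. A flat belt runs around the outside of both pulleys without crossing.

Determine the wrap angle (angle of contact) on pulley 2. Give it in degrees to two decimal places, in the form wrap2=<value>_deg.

wrap2=185.85_deg

open belt: β = asin((r2−r1)/C) = asin(5/98) = 2.9245°
wrap1 = π − 2β = 174.1510°
wrap2 = π + 2β = 185.8490°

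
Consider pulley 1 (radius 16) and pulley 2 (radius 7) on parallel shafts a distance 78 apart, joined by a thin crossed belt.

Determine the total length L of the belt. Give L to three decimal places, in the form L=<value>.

crossed belt: β = asin((r1+r2)/C) = asin(23/78) = 17.1498°
wrap1 = wrap2 = π + 2β = 214.2997°
tangent length = C·cosβ = 74.5319
L = (r1+r2)·wrap + 2·C·cosβ = 23·3.7402 + 2·74.5319 = 235.0892

L=235.089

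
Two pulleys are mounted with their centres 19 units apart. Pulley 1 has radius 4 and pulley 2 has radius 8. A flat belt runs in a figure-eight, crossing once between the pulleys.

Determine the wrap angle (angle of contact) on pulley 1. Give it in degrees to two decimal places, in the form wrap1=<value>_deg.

crossed belt: β = asin((r1+r2)/C) = asin(12/19) = 39.1667°
wrap1 = wrap2 = π + 2β = 258.3334°

wrap1=258.33_deg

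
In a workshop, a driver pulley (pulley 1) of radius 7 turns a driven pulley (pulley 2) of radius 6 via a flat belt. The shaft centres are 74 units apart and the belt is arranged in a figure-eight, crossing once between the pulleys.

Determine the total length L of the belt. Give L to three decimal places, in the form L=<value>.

crossed belt: β = asin((r1+r2)/C) = asin(13/74) = 10.1180°
wrap1 = wrap2 = π + 2β = 200.2360°
tangent length = C·cosβ = 72.8492
L = (r1+r2)·wrap + 2·C·cosβ = 13·3.4948 + 2·72.8492 = 191.1304

L=191.130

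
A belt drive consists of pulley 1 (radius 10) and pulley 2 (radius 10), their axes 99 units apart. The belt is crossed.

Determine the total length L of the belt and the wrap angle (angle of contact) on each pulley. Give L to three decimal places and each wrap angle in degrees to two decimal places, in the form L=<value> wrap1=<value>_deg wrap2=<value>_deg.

L=264.886 wrap1=203.31_deg wrap2=203.31_deg

crossed belt: β = asin((r1+r2)/C) = asin(20/99) = 11.6551°
wrap1 = wrap2 = π + 2β = 203.3102°
tangent length = C·cosβ = 96.9588
L = (r1+r2)·wrap + 2·C·cosβ = 20·3.5484 + 2·96.9588 = 264.8862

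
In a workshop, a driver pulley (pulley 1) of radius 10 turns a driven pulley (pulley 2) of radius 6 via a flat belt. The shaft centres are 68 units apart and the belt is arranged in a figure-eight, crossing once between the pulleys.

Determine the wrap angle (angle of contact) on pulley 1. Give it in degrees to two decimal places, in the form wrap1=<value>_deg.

crossed belt: β = asin((r1+r2)/C) = asin(16/68) = 13.6090°
wrap1 = wrap2 = π + 2β = 207.2179°

wrap1=207.22_deg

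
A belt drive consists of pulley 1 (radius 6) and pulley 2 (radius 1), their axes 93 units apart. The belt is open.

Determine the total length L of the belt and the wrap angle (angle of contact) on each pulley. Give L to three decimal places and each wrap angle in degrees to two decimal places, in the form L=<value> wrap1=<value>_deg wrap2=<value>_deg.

open belt: β = asin((r2−r1)/C) = asin(-5/93) = -3.0819°
wrap1 = π − 2β = 186.1638°
wrap2 = π + 2β = 173.8362°
tangent length = C·cosβ = 92.8655
L = r1·wrap1 + r2·wrap2 + 2·C·cosβ = 6·3.2492 + 1·3.0340 + 2·92.8655 = 208.2600

L=208.260 wrap1=186.16_deg wrap2=173.84_deg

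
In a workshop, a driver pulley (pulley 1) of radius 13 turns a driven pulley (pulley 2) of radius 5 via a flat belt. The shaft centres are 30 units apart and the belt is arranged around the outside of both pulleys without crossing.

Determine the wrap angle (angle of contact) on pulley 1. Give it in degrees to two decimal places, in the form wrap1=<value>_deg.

open belt: β = asin((r2−r1)/C) = asin(-8/30) = -15.4660°
wrap1 = π − 2β = 210.9320°
wrap2 = π + 2β = 149.0680°

wrap1=210.93_deg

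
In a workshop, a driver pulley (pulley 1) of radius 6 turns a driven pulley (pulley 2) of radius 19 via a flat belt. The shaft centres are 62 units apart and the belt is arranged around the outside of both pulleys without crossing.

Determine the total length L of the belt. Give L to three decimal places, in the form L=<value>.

open belt: β = asin((r2−r1)/C) = asin(13/62) = 12.1034°
wrap1 = π − 2β = 155.7931°
wrap2 = π + 2β = 204.2069°
tangent length = C·cosβ = 60.6218
L = r1·wrap1 + r2·wrap2 + 2·C·cosβ = 6·2.7191 + 19·3.5641 + 2·60.6218 = 205.2757

L=205.276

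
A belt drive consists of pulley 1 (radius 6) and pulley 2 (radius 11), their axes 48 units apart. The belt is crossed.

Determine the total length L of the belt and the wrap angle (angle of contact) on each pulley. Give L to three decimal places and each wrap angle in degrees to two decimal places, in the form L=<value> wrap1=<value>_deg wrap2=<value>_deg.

L=155.493 wrap1=221.48_deg wrap2=221.48_deg

crossed belt: β = asin((r1+r2)/C) = asin(17/48) = 20.7424°
wrap1 = wrap2 = π + 2β = 221.4848°
tangent length = C·cosβ = 44.8888
L = (r1+r2)·wrap + 2·C·cosβ = 17·3.8656 + 2·44.8888 = 155.4934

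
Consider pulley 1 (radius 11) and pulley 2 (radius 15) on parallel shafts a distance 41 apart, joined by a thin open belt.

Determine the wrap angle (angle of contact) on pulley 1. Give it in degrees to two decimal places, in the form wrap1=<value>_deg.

open belt: β = asin((r2−r1)/C) = asin(4/41) = 5.5987°
wrap1 = π − 2β = 168.8025°
wrap2 = π + 2β = 191.1975°

wrap1=168.80_deg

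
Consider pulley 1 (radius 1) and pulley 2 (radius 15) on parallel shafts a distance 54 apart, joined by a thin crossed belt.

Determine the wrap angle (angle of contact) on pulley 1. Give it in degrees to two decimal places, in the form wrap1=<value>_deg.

crossed belt: β = asin((r1+r2)/C) = asin(16/54) = 17.2353°
wrap1 = wrap2 = π + 2β = 214.4706°

wrap1=214.47_deg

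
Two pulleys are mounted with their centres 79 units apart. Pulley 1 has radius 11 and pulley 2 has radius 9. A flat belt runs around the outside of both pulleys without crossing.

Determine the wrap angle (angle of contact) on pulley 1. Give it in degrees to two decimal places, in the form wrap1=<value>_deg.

open belt: β = asin((r2−r1)/C) = asin(-2/79) = -1.4507°
wrap1 = π − 2β = 182.9014°
wrap2 = π + 2β = 177.0986°

wrap1=182.90_deg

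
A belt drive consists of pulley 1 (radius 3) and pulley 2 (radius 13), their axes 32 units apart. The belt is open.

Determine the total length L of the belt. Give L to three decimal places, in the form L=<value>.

L=117.417

open belt: β = asin((r2−r1)/C) = asin(10/32) = 18.2100°
wrap1 = π − 2β = 143.5801°
wrap2 = π + 2β = 216.4199°
tangent length = C·cosβ = 30.3974
L = r1·wrap1 + r2·wrap2 + 2·C·cosβ = 3·2.5059 + 13·3.7772 + 2·30.3974 = 117.4167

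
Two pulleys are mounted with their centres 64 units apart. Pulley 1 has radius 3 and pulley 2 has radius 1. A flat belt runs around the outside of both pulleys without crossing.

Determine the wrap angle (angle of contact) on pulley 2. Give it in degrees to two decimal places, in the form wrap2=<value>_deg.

wrap2=176.42_deg

open belt: β = asin((r2−r1)/C) = asin(-2/64) = -1.7908°
wrap1 = π − 2β = 183.5816°
wrap2 = π + 2β = 176.4184°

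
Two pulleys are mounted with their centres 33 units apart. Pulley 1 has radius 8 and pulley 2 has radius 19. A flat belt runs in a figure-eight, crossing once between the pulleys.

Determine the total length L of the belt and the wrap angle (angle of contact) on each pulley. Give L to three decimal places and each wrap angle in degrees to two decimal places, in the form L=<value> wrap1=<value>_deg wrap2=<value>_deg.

L=174.515 wrap1=289.81_deg wrap2=289.81_deg

crossed belt: β = asin((r1+r2)/C) = asin(27/33) = 54.9032°
wrap1 = wrap2 = π + 2β = 289.8064°
tangent length = C·cosβ = 18.9737
L = (r1+r2)·wrap + 2·C·cosβ = 27·5.0581 + 2·18.9737 = 174.5154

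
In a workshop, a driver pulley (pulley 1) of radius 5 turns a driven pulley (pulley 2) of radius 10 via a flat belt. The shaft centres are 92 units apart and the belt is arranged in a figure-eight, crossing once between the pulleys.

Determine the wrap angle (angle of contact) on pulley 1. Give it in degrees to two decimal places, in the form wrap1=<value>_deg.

crossed belt: β = asin((r1+r2)/C) = asin(15/92) = 9.3836°
wrap1 = wrap2 = π + 2β = 198.7672°

wrap1=198.77_deg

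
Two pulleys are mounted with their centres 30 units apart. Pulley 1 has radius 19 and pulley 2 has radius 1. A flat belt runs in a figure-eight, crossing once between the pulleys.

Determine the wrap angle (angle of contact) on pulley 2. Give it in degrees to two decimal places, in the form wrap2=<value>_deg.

crossed belt: β = asin((r1+r2)/C) = asin(20/30) = 41.8103°
wrap1 = wrap2 = π + 2β = 263.6206°

wrap2=263.62_deg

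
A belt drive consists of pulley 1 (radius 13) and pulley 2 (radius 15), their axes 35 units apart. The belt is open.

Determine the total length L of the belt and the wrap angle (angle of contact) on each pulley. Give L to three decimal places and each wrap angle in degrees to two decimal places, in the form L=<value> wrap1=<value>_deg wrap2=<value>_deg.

L=158.079 wrap1=173.45_deg wrap2=186.55_deg

open belt: β = asin((r2−r1)/C) = asin(2/35) = 3.2758°
wrap1 = π − 2β = 173.4483°
wrap2 = π + 2β = 186.5517°
tangent length = C·cosβ = 34.9428
L = r1·wrap1 + r2·wrap2 + 2·C·cosβ = 13·3.0272 + 15·3.2559 + 2·34.9428 = 158.0789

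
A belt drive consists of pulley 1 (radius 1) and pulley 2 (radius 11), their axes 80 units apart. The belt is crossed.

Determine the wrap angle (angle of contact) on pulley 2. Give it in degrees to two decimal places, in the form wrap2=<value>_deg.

crossed belt: β = asin((r1+r2)/C) = asin(12/80) = 8.6269°
wrap1 = wrap2 = π + 2β = 197.2539°

wrap2=197.25_deg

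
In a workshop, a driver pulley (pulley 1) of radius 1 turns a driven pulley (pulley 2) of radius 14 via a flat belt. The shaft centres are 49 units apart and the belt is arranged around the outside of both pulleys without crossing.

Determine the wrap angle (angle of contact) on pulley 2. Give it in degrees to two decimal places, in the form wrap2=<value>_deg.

wrap2=210.77_deg

open belt: β = asin((r2−r1)/C) = asin(13/49) = 15.3851°
wrap1 = π − 2β = 149.2297°
wrap2 = π + 2β = 210.7703°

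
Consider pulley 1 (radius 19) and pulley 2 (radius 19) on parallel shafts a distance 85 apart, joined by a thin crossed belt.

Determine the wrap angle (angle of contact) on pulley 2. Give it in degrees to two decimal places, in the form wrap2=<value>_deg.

crossed belt: β = asin((r1+r2)/C) = asin(38/85) = 26.5551°
wrap1 = wrap2 = π + 2β = 233.1103°

wrap2=233.11_deg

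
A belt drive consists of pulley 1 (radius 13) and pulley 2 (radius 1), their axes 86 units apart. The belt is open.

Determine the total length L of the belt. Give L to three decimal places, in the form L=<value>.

L=217.659

open belt: β = asin((r2−r1)/C) = asin(-12/86) = -8.0209°
wrap1 = π − 2β = 196.0419°
wrap2 = π + 2β = 163.9581°
tangent length = C·cosβ = 85.1587
L = r1·wrap1 + r2·wrap2 + 2·C·cosβ = 13·3.4216 + 1·2.8616 + 2·85.1587 = 217.6594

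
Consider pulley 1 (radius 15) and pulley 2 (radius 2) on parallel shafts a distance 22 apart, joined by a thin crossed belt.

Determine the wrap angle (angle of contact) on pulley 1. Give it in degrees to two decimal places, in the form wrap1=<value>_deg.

crossed belt: β = asin((r1+r2)/C) = asin(17/22) = 50.5994°
wrap1 = wrap2 = π + 2β = 281.1989°

wrap1=281.20_deg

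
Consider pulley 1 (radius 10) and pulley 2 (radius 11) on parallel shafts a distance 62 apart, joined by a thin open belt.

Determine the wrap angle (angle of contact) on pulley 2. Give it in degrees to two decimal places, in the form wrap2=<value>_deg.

wrap2=181.85_deg

open belt: β = asin((r2−r1)/C) = asin(1/62) = 0.9242°
wrap1 = π − 2β = 178.1517°
wrap2 = π + 2β = 181.8483°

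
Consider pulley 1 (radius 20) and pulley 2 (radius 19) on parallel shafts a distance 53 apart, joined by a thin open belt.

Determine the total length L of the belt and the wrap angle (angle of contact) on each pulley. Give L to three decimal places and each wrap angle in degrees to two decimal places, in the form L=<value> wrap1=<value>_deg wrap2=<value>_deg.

L=228.541 wrap1=182.16_deg wrap2=177.84_deg

open belt: β = asin((r2−r1)/C) = asin(-1/53) = -1.0811°
wrap1 = π − 2β = 182.1622°
wrap2 = π + 2β = 177.8378°
tangent length = C·cosβ = 52.9906
L = r1·wrap1 + r2·wrap2 + 2·C·cosβ = 20·3.1793 + 19·3.1039 + 2·52.9906 = 228.5410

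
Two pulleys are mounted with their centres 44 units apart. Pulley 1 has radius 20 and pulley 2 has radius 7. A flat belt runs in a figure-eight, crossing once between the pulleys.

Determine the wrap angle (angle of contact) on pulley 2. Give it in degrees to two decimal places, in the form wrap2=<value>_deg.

wrap2=255.71_deg

crossed belt: β = asin((r1+r2)/C) = asin(27/44) = 37.8529°
wrap1 = wrap2 = π + 2β = 255.7058°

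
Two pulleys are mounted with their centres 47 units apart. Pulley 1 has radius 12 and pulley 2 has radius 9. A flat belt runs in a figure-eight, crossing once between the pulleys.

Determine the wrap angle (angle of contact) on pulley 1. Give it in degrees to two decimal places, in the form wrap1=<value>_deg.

wrap1=233.08_deg

crossed belt: β = asin((r1+r2)/C) = asin(21/47) = 26.5391°
wrap1 = wrap2 = π + 2β = 233.0782°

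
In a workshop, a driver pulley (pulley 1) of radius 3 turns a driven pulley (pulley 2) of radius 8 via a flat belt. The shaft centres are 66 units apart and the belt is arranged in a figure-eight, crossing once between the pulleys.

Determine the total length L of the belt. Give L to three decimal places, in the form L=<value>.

crossed belt: β = asin((r1+r2)/C) = asin(11/66) = 9.5941°
wrap1 = wrap2 = π + 2β = 199.1881°
tangent length = C·cosβ = 65.0769
L = (r1+r2)·wrap + 2·C·cosβ = 11·3.4765 + 2·65.0769 = 168.3951

L=168.395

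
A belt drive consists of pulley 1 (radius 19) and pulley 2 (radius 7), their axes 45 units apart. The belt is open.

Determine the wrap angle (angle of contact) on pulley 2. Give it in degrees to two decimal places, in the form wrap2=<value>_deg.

wrap2=149.07_deg

open belt: β = asin((r2−r1)/C) = asin(-12/45) = -15.4660°
wrap1 = π − 2β = 210.9320°
wrap2 = π + 2β = 149.0680°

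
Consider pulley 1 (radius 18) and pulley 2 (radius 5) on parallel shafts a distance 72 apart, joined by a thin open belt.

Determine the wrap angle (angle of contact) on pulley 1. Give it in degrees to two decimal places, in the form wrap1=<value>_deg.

wrap1=200.80_deg

open belt: β = asin((r2−r1)/C) = asin(-13/72) = -10.4021°
wrap1 = π − 2β = 200.8042°
wrap2 = π + 2β = 159.1958°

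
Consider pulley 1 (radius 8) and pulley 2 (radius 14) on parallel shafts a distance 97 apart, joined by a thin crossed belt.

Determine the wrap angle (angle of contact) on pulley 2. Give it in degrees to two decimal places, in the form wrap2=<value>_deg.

wrap2=206.22_deg

crossed belt: β = asin((r1+r2)/C) = asin(22/97) = 13.1090°
wrap1 = wrap2 = π + 2β = 206.2180°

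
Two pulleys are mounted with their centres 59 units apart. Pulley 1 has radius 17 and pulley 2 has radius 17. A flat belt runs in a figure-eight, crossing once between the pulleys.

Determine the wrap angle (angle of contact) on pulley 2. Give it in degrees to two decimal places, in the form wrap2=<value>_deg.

wrap2=250.38_deg

crossed belt: β = asin((r1+r2)/C) = asin(34/59) = 35.1887°
wrap1 = wrap2 = π + 2β = 250.3774°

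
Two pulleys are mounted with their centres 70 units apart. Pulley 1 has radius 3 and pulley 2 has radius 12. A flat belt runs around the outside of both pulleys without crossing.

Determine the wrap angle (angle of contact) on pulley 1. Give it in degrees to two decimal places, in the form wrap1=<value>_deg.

wrap1=165.23_deg

open belt: β = asin((r2−r1)/C) = asin(9/70) = 7.3870°
wrap1 = π − 2β = 165.2259°
wrap2 = π + 2β = 194.7741°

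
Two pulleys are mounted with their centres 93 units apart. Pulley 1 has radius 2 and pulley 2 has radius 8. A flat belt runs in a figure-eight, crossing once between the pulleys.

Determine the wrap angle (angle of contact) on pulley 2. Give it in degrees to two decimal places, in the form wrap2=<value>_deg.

crossed belt: β = asin((r1+r2)/C) = asin(10/93) = 6.1728°
wrap1 = wrap2 = π + 2β = 192.3455°

wrap2=192.35_deg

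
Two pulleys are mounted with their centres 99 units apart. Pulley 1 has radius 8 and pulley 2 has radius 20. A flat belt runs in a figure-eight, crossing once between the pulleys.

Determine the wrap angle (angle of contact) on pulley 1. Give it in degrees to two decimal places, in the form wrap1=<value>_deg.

wrap1=212.86_deg

crossed belt: β = asin((r1+r2)/C) = asin(28/99) = 16.4291°
wrap1 = wrap2 = π + 2β = 212.8582°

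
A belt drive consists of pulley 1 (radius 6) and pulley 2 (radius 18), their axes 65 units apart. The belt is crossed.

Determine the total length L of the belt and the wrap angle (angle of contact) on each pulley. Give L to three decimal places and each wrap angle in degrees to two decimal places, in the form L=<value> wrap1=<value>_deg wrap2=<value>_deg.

crossed belt: β = asin((r1+r2)/C) = asin(24/65) = 21.6682°
wrap1 = wrap2 = π + 2β = 223.3364°
tangent length = C·cosβ = 60.4070
L = (r1+r2)·wrap + 2·C·cosβ = 24·3.8980 + 2·60.4070 = 214.3648

L=214.365 wrap1=223.34_deg wrap2=223.34_deg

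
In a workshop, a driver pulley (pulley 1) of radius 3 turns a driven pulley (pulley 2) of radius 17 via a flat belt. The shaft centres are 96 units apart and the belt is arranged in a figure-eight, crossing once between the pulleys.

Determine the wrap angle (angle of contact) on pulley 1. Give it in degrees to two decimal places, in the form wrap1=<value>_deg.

crossed belt: β = asin((r1+r2)/C) = asin(20/96) = 12.0247°
wrap1 = wrap2 = π + 2β = 204.0494°

wrap1=204.05_deg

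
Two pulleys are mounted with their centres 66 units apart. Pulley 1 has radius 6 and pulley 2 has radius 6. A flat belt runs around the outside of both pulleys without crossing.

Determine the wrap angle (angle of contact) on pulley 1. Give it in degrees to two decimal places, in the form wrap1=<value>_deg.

open belt: β = asin((r2−r1)/C) = asin(0/66) = 0.0000°
wrap1 = π − 2β = 180.0000°
wrap2 = π + 2β = 180.0000°

wrap1=180.00_deg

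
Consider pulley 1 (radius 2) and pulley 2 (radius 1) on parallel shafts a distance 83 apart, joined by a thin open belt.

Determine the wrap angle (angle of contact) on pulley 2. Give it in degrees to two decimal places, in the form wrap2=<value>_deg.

wrap2=178.62_deg

open belt: β = asin((r2−r1)/C) = asin(-1/83) = -0.6903°
wrap1 = π − 2β = 181.3807°
wrap2 = π + 2β = 178.6193°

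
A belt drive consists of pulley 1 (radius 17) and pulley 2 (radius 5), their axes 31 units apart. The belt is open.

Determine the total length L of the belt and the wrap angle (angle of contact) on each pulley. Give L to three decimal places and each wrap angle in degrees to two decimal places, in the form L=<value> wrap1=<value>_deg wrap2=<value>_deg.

open belt: β = asin((r2−r1)/C) = asin(-12/31) = -22.7740°
wrap1 = π − 2β = 225.5479°
wrap2 = π + 2β = 134.4521°
tangent length = C·cosβ = 28.5832
L = r1·wrap1 + r2·wrap2 + 2·C·cosβ = 17·3.9366 + 5·2.3466 + 2·28.5832 = 135.8210

L=135.821 wrap1=225.55_deg wrap2=134.45_deg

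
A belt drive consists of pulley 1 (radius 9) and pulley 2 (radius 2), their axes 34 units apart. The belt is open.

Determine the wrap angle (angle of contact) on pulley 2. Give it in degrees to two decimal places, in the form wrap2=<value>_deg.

wrap2=156.24_deg

open belt: β = asin((r2−r1)/C) = asin(-7/34) = -11.8812°
wrap1 = π − 2β = 203.7623°
wrap2 = π + 2β = 156.2377°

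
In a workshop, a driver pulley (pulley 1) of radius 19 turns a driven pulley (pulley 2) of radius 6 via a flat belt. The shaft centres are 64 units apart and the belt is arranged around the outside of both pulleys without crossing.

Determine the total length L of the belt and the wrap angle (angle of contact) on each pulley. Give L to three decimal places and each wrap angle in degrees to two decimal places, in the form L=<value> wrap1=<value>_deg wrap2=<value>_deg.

L=209.190 wrap1=203.44_deg wrap2=156.56_deg

open belt: β = asin((r2−r1)/C) = asin(-13/64) = -11.7198°
wrap1 = π − 2β = 203.4395°
wrap2 = π + 2β = 156.5605°
tangent length = C·cosβ = 62.6658
L = r1·wrap1 + r2·wrap2 + 2·C·cosβ = 19·3.5507 + 6·2.7325 + 2·62.6658 = 209.1896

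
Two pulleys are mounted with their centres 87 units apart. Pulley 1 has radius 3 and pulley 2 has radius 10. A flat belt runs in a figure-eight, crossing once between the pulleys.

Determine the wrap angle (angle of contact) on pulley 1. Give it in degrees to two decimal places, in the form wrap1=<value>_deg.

wrap1=197.19_deg

crossed belt: β = asin((r1+r2)/C) = asin(13/87) = 8.5936°
wrap1 = wrap2 = π + 2β = 197.1872°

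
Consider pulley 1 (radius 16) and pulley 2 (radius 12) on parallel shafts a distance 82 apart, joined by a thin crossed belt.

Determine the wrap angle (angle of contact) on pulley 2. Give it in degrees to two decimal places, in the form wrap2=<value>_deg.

wrap2=219.93_deg

crossed belt: β = asin((r1+r2)/C) = asin(28/82) = 19.9661°
wrap1 = wrap2 = π + 2β = 219.9321°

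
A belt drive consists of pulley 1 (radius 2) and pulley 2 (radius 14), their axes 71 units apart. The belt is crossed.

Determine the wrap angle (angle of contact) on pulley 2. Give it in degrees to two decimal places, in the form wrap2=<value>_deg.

wrap2=206.05_deg

crossed belt: β = asin((r1+r2)/C) = asin(16/71) = 13.0236°
wrap1 = wrap2 = π + 2β = 206.0472°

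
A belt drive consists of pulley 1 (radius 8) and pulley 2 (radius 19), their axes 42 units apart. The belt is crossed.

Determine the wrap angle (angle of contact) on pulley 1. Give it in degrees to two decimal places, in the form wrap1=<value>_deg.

crossed belt: β = asin((r1+r2)/C) = asin(27/42) = 40.0052°
wrap1 = wrap2 = π + 2β = 260.0104°

wrap1=260.01_deg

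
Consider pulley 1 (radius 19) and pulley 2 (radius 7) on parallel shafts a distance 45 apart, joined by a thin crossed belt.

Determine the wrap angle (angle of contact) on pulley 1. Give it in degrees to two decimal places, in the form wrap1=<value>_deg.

crossed belt: β = asin((r1+r2)/C) = asin(26/45) = 35.2944°
wrap1 = wrap2 = π + 2β = 250.5888°

wrap1=250.59_deg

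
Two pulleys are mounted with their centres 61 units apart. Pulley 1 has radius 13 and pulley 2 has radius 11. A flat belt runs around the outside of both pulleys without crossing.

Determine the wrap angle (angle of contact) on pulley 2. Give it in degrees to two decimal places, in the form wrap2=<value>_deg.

open belt: β = asin((r2−r1)/C) = asin(-2/61) = -1.8789°
wrap1 = π − 2β = 183.7578°
wrap2 = π + 2β = 176.2422°

wrap2=176.24_deg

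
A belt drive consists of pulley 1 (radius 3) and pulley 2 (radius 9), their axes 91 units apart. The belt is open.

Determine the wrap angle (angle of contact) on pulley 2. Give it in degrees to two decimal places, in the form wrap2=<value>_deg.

open belt: β = asin((r2−r1)/C) = asin(6/91) = 3.7805°
wrap1 = π − 2β = 172.4390°
wrap2 = π + 2β = 187.5610°

wrap2=187.56_deg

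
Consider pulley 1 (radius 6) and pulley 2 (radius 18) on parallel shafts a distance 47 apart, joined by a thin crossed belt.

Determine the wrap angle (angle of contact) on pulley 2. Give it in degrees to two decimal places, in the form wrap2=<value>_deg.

wrap2=241.41_deg

crossed belt: β = asin((r1+r2)/C) = asin(24/47) = 30.7064°
wrap1 = wrap2 = π + 2β = 241.4127°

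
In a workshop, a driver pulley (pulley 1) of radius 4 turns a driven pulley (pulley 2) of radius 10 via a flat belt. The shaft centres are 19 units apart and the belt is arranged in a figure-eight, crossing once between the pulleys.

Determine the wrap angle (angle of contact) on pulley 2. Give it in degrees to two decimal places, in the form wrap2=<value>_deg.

crossed belt: β = asin((r1+r2)/C) = asin(14/19) = 47.4631°
wrap1 = wrap2 = π + 2β = 274.9262°

wrap2=274.93_deg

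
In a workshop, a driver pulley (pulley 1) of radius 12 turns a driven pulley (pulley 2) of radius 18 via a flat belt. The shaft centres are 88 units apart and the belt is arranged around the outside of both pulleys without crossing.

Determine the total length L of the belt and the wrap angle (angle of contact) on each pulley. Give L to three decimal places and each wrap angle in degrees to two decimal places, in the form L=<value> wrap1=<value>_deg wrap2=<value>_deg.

L=270.657 wrap1=172.18_deg wrap2=187.82_deg

open belt: β = asin((r2−r1)/C) = asin(6/88) = 3.9096°
wrap1 = π − 2β = 172.1809°
wrap2 = π + 2β = 187.8191°
tangent length = C·cosβ = 87.7952
L = r1·wrap1 + r2·wrap2 + 2·C·cosβ = 12·3.0051 + 18·3.2781 + 2·87.7952 = 270.6570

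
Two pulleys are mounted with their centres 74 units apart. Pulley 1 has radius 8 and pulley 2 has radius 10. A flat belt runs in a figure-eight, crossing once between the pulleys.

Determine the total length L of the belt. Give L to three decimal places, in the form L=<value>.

L=208.949

crossed belt: β = asin((r1+r2)/C) = asin(18/74) = 14.0780°
wrap1 = wrap2 = π + 2β = 208.1561°
tangent length = C·cosβ = 71.7774
L = (r1+r2)·wrap + 2·C·cosβ = 18·3.6330 + 2·71.7774 = 208.9490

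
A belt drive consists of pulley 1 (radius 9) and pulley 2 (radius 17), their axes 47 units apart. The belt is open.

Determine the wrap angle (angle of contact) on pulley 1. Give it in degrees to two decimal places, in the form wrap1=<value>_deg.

open belt: β = asin((r2−r1)/C) = asin(8/47) = 9.8002°
wrap1 = π − 2β = 160.3996°
wrap2 = π + 2β = 199.6004°

wrap1=160.40_deg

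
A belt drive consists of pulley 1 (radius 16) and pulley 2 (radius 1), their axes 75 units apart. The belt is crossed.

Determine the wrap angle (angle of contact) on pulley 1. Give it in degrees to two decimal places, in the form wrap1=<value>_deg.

crossed belt: β = asin((r1+r2)/C) = asin(17/75) = 13.1009°
wrap1 = wrap2 = π + 2β = 206.2018°

wrap1=206.20_deg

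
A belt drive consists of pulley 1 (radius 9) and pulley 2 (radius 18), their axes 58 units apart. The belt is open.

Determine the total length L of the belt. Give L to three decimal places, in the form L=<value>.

open belt: β = asin((r2−r1)/C) = asin(9/58) = 8.9268°
wrap1 = π − 2β = 162.1464°
wrap2 = π + 2β = 197.8536°
tangent length = C·cosβ = 57.2975
L = r1·wrap1 + r2·wrap2 + 2·C·cosβ = 9·2.8300 + 18·3.4532 + 2·57.2975 = 202.2224

L=202.222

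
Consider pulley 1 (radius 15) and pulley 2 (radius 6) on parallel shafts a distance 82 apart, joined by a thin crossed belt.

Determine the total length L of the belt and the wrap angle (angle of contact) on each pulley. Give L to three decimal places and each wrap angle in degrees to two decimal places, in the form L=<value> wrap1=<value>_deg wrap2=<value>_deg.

crossed belt: β = asin((r1+r2)/C) = asin(21/82) = 14.8386°
wrap1 = wrap2 = π + 2β = 209.6773°
tangent length = C·cosβ = 79.2654
L = (r1+r2)·wrap + 2·C·cosβ = 21·3.6596 + 2·79.2654 = 235.3815

L=235.381 wrap1=209.68_deg wrap2=209.68_deg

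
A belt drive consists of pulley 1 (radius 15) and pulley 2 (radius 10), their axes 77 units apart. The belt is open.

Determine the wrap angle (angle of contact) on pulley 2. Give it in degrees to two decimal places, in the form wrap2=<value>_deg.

wrap2=172.55_deg

open belt: β = asin((r2−r1)/C) = asin(-5/77) = -3.7231°
wrap1 = π − 2β = 187.4462°
wrap2 = π + 2β = 172.5538°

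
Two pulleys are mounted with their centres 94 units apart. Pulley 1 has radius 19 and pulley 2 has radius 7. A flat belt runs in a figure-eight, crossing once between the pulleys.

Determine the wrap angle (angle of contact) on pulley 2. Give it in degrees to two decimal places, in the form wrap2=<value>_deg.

wrap2=212.11_deg

crossed belt: β = asin((r1+r2)/C) = asin(26/94) = 16.0571°
wrap1 = wrap2 = π + 2β = 212.1143°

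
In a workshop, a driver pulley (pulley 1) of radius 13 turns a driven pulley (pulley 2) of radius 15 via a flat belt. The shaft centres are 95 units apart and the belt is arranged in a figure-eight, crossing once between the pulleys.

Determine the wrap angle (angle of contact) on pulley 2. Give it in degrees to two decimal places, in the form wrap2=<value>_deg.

crossed belt: β = asin((r1+r2)/C) = asin(28/95) = 17.1418°
wrap1 = wrap2 = π + 2β = 214.2835°

wrap2=214.28_deg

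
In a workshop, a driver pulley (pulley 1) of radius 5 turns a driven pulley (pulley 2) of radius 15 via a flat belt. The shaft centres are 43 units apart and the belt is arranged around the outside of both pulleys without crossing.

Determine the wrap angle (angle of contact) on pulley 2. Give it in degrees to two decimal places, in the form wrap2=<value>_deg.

open belt: β = asin((r2−r1)/C) = asin(10/43) = 13.4477°
wrap1 = π − 2β = 153.1045°
wrap2 = π + 2β = 206.8955°

wrap2=206.90_deg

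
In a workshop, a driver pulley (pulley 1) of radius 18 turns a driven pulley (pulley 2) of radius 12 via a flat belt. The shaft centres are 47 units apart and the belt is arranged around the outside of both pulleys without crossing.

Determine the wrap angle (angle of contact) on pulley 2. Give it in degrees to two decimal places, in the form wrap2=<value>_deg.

open belt: β = asin((r2−r1)/C) = asin(-6/47) = -7.3344°
wrap1 = π − 2β = 194.6687°
wrap2 = π + 2β = 165.3313°

wrap2=165.33_deg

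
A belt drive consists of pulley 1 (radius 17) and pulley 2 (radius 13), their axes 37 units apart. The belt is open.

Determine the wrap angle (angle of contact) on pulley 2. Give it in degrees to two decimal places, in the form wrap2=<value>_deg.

wrap2=167.59_deg

open belt: β = asin((r2−r1)/C) = asin(-4/37) = -6.2063°
wrap1 = π − 2β = 192.4125°
wrap2 = π + 2β = 167.5875°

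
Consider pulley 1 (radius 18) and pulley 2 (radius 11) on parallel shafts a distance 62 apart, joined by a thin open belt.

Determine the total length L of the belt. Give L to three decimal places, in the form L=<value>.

open belt: β = asin((r2−r1)/C) = asin(-7/62) = -6.4827°
wrap1 = π − 2β = 192.9654°
wrap2 = π + 2β = 167.0346°
tangent length = C·cosβ = 61.6036
L = r1·wrap1 + r2·wrap2 + 2·C·cosβ = 18·3.3679 + 11·2.9153 + 2·61.6036 = 215.8974

L=215.897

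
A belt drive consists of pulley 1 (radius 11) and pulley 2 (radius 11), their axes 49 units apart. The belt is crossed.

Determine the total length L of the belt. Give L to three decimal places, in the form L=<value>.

crossed belt: β = asin((r1+r2)/C) = asin(22/49) = 26.6782°
wrap1 = wrap2 = π + 2β = 233.3565°
tangent length = C·cosβ = 43.7836
L = (r1+r2)·wrap + 2·C·cosβ = 22·4.0728 + 2·43.7836 = 177.1696

L=177.170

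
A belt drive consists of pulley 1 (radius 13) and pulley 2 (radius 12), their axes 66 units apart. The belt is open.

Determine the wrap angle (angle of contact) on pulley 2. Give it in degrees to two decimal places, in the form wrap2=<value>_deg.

open belt: β = asin((r2−r1)/C) = asin(-1/66) = -0.8682°
wrap1 = π − 2β = 181.7363°
wrap2 = π + 2β = 178.2637°

wrap2=178.26_deg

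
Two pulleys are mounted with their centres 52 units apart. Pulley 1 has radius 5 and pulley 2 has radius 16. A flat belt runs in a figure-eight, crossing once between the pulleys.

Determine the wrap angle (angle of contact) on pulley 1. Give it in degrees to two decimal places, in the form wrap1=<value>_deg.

crossed belt: β = asin((r1+r2)/C) = asin(21/52) = 23.8188°
wrap1 = wrap2 = π + 2β = 227.6377°

wrap1=227.64_deg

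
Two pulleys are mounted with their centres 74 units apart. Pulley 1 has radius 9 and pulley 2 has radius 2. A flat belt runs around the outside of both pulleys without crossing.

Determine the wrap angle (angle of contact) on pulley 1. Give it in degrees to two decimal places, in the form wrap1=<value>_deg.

open belt: β = asin((r2−r1)/C) = asin(-7/74) = -5.4280°
wrap1 = π − 2β = 190.8560°
wrap2 = π + 2β = 169.1440°

wrap1=190.86_deg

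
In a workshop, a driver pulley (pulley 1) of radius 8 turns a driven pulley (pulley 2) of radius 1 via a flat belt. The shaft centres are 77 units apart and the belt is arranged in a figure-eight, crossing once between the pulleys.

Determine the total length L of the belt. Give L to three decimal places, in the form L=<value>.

L=183.327

crossed belt: β = asin((r1+r2)/C) = asin(9/77) = 6.7123°
wrap1 = wrap2 = π + 2β = 193.4245°
tangent length = C·cosβ = 76.4722
L = (r1+r2)·wrap + 2·C·cosβ = 9·3.3759 + 2·76.4722 = 183.3275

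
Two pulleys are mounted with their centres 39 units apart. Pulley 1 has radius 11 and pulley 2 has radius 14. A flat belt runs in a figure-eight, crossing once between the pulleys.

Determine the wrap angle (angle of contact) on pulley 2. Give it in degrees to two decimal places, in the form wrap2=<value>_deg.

crossed belt: β = asin((r1+r2)/C) = asin(25/39) = 39.8683°
wrap1 = wrap2 = π + 2β = 259.7367°

wrap2=259.74_deg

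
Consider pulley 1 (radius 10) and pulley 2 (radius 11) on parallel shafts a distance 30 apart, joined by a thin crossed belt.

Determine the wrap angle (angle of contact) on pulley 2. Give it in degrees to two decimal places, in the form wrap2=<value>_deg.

crossed belt: β = asin((r1+r2)/C) = asin(21/30) = 44.4270°
wrap1 = wrap2 = π + 2β = 268.8540°

wrap2=268.85_deg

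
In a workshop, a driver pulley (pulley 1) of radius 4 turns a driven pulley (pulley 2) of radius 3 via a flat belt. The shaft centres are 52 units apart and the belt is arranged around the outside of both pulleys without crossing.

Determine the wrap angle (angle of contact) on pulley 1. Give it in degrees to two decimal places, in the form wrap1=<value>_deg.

wrap1=182.20_deg

open belt: β = asin((r2−r1)/C) = asin(-1/52) = -1.1019°
wrap1 = π − 2β = 182.2038°
wrap2 = π + 2β = 177.7962°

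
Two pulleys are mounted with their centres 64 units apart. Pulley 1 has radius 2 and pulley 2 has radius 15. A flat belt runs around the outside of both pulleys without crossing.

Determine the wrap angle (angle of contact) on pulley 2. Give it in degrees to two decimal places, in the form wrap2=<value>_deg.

wrap2=203.44_deg

open belt: β = asin((r2−r1)/C) = asin(13/64) = 11.7198°
wrap1 = π − 2β = 156.5605°
wrap2 = π + 2β = 203.4395°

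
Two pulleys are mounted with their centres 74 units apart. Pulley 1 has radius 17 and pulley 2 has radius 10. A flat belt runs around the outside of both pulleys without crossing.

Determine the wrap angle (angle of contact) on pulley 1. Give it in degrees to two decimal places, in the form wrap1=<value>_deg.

wrap1=190.86_deg

open belt: β = asin((r2−r1)/C) = asin(-7/74) = -5.4280°
wrap1 = π − 2β = 190.8560°
wrap2 = π + 2β = 169.1440°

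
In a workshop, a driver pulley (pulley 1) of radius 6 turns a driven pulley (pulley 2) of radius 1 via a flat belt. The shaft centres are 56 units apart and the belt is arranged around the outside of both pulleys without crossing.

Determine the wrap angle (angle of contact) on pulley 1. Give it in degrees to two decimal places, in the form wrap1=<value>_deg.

wrap1=190.25_deg

open belt: β = asin((r2−r1)/C) = asin(-5/56) = -5.1225°
wrap1 = π − 2β = 190.2450°
wrap2 = π + 2β = 169.7550°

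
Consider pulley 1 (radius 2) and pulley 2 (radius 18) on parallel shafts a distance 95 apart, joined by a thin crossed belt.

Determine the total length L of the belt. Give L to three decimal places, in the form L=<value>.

L=257.058

crossed belt: β = asin((r1+r2)/C) = asin(20/95) = 12.1532°
wrap1 = wrap2 = π + 2β = 204.3064°
tangent length = C·cosβ = 92.8709
L = (r1+r2)·wrap + 2·C·cosβ = 20·3.5658 + 2·92.8709 = 257.0581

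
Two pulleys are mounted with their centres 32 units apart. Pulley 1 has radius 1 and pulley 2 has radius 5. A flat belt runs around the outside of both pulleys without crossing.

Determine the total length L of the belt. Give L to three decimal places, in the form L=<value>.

L=83.350

open belt: β = asin((r2−r1)/C) = asin(4/32) = 7.1808°
wrap1 = π − 2β = 165.6385°
wrap2 = π + 2β = 194.3615°
tangent length = C·cosβ = 31.7490
L = r1·wrap1 + r2·wrap2 + 2·C·cosβ = 1·2.8909 + 5·3.3922 + 2·31.7490 = 83.3502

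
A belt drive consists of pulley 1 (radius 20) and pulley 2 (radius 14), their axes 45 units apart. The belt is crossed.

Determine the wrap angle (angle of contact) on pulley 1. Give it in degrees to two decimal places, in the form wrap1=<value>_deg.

wrap1=278.15_deg

crossed belt: β = asin((r1+r2)/C) = asin(34/45) = 49.0739°
wrap1 = wrap2 = π + 2β = 278.1479°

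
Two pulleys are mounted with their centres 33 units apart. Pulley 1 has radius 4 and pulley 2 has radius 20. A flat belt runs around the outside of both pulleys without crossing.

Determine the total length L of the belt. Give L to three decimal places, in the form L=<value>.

open belt: β = asin((r2−r1)/C) = asin(16/33) = 29.0025°
wrap1 = π − 2β = 121.9949°
wrap2 = π + 2β = 238.0051°
tangent length = C·cosβ = 28.8617
L = r1·wrap1 + r2·wrap2 + 2·C·cosβ = 4·2.1292 + 20·4.1540 + 2·28.8617 = 149.3198

L=149.320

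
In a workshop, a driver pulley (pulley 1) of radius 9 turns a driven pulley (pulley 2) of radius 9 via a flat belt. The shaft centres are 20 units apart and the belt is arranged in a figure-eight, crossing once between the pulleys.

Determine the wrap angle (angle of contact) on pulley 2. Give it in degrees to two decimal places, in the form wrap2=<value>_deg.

crossed belt: β = asin((r1+r2)/C) = asin(18/20) = 64.1581°
wrap1 = wrap2 = π + 2β = 308.3161°

wrap2=308.32_deg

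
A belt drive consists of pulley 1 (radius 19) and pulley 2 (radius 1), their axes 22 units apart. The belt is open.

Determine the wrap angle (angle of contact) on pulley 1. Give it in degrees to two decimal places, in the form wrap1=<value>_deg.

wrap1=289.81_deg

open belt: β = asin((r2−r1)/C) = asin(-18/22) = -54.9032°
wrap1 = π − 2β = 289.8064°
wrap2 = π + 2β = 70.1936°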